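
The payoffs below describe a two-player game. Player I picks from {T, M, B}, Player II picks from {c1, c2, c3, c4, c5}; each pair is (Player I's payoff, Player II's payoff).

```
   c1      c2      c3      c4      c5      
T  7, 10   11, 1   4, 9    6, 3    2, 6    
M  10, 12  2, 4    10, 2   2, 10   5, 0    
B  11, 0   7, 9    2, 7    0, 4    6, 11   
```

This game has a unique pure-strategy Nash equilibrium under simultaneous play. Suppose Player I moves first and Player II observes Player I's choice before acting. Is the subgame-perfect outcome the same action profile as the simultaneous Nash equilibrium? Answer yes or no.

Player II best-responds to each possible Player I move:
- T: BR = c1, leader payoff 7.
- M: BR = c1, leader payoff 10.
- B: BR = c5, leader payoff 6.
Maximizing over 7, 10, 6, Player I chooses M. Subgame-perfect outcome: (M, c1) with payoffs (10, 12).
Under simultaneous play:
Player I's best replies: c1→B; c2→T; c3→M; c4→T; c5→B.
Player II's best replies: T→c1; M→c1; B→c5.
Only (B, c5) has each player best-responding; Nash payoffs (6, 11).
Sequential outcome (M, c1) differs from the Nash profile (B, c5).

no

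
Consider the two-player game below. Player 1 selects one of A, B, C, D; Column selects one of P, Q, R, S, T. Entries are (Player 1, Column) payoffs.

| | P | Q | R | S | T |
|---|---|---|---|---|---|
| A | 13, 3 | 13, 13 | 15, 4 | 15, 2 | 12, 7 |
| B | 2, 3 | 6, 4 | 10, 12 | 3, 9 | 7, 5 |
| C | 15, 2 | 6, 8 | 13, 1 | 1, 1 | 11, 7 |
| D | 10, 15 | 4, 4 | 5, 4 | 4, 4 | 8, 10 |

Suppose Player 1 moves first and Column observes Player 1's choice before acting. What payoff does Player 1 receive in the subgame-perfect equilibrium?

13

Work backward from Column's decision.
- A → Column plays Q (best of 3, 13, 4, 2, 7); Player 1 gets 13.
- B → Column plays R (best of 3, 4, 12, 9, 5); Player 1 gets 10.
- C → Column plays Q (best of 2, 8, 1, 1, 7); Player 1 gets 6.
- D → Column plays P (best of 15, 4, 4, 4, 10); Player 1 gets 10.
Maximizing over 13, 10, 6, 10, Player 1 chooses A. Subgame-perfect outcome: (A, Q) with payoffs (13, 13).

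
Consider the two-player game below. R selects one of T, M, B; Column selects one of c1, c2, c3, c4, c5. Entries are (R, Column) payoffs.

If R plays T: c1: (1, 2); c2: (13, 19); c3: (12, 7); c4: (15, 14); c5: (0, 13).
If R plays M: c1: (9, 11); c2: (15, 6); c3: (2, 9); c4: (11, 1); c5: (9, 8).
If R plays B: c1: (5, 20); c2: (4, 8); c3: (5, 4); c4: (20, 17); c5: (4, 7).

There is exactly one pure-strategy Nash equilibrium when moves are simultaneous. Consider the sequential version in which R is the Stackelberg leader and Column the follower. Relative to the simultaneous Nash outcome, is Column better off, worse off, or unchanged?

better off

Work backward from Column's decision.
- T → Column plays c2 (best of 2, 19, 7, 14, 13); R gets 13.
- M → Column plays c1 (best of 11, 6, 9, 1, 8); R gets 9.
- B → Column plays c1 (best of 20, 8, 4, 17, 7); R gets 5.
Maximizing over 13, 9, 5, R chooses T. Subgame-perfect outcome: (T, c2) with payoffs (13, 19).
Under simultaneous play:
R's best replies: c1→M; c2→M; c3→T; c4→B; c5→M.
Column's best replies: T→c2; M→c1; B→c1.
Only (M, c1) has each player best-responding; Nash payoffs (9, 11).
Column earns 19 sequentially versus 11 at the Nash outcome: better off.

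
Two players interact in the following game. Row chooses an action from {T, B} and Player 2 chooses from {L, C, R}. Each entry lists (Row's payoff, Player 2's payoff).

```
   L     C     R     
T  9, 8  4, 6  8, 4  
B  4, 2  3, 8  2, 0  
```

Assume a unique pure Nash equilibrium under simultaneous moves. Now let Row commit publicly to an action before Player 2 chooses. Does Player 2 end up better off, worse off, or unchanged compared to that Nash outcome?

unchanged

Player 2 best-responds to each possible Row move:
- T → Player 2 plays L (best of 8, 6, 4); Row gets 9.
- B → Player 2 plays C (best of 2, 8, 0); Row gets 3.
Row's induced payoffs are 9, 3, so Row commits to T. Subgame-perfect outcome: (T, L) with payoffs (9, 8).
Now find the simultaneous Nash equilibrium.
Row's best replies: L→T; C→T; R→T.
Player 2's best replies: T→L; B→C.
Only (T, L) has each player best-responding; Nash payoffs (9, 8).
Player 2 earns 8 sequentially versus 8 at the Nash outcome: unchanged.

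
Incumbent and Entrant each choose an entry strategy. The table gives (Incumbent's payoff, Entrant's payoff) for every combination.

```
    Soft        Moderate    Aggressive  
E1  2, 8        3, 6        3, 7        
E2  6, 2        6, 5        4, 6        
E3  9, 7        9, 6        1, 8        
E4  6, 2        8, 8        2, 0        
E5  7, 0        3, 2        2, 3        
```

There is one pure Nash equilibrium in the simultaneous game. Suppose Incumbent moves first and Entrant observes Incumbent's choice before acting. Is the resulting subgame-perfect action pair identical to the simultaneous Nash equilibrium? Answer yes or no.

no

Entrant best-responds to each possible Incumbent move:
- E1: Entrant compares 8, 6, 7 and picks Soft; Incumbent would get 2.
- E2: Entrant compares 2, 5, 6 and picks Aggressive; Incumbent would get 4.
- E3: Entrant compares 7, 6, 8 and picks Aggressive; Incumbent would get 1.
- E4: Entrant compares 2, 8, 0 and picks Moderate; Incumbent would get 8.
- E5: Entrant compares 0, 2, 3 and picks Aggressive; Incumbent would get 2.
Incumbent's induced payoffs are 2, 4, 1, 8, 2, so Incumbent commits to E4. Subgame-perfect outcome: (E4, Moderate) with payoffs (8, 8).
Under simultaneous play:
Incumbent's best replies: Soft→E3; Moderate→E3; Aggressive→E2.
Entrant's best replies: E1→Soft; E2→Aggressive; E3→Aggressive; E4→Moderate; E5→Aggressive.
Only (E2, Aggressive) has each player best-responding; Nash payoffs (4, 6).
Sequential outcome (E4, Moderate) differs from the Nash profile (E2, Aggressive).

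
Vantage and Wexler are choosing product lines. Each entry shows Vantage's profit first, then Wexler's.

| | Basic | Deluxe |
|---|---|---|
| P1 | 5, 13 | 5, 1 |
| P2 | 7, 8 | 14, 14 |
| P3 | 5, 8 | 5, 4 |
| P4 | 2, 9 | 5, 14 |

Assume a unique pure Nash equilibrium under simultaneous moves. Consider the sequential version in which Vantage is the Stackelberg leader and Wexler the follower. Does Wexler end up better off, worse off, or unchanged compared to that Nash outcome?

unchanged

Backward induction with Vantage moving first.
- P1: Wexler compares 13, 1 and picks Basic; Vantage would get 5.
- P2: Wexler compares 8, 14 and picks Deluxe; Vantage would get 14.
- P3: Wexler compares 8, 4 and picks Basic; Vantage would get 5.
- P4: Wexler compares 9, 14 and picks Deluxe; Vantage would get 5.
Vantage's induced payoffs are 5, 14, 5, 5, so Vantage commits to P2. Subgame-perfect outcome: (P2, Deluxe) with payoffs (14, 14).
Now find the simultaneous Nash equilibrium.
Vantage's best replies: Basic→P2; Deluxe→P2.
Wexler's best replies: P1→Basic; P2→Deluxe; P3→Basic; P4→Deluxe.
The unique mutual best reply is (P2, Deluxe), giving (14, 14).
Wexler earns 14 sequentially versus 14 at the Nash outcome: unchanged.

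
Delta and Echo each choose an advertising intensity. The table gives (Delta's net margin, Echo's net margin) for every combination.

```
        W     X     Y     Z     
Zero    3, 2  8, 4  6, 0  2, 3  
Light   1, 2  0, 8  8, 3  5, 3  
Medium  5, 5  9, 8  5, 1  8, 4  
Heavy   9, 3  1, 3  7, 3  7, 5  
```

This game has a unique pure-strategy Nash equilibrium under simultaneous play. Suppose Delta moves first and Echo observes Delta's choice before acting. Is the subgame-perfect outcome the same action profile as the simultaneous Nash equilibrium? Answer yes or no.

Backward induction with Delta moving first.
- Zero: BR = X, leader payoff 8.
- Light: BR = X, leader payoff 0.
- Medium: BR = X, leader payoff 9.
- Heavy: BR = Z, leader payoff 7.
Delta's induced payoffs are 8, 0, 9, 7, so Delta commits to Medium. Subgame-perfect outcome: (Medium, X) with payoffs (9, 8).
Now find the simultaneous Nash equilibrium.
Delta's best replies: W→Heavy; X→Medium; Y→Light; Z→Medium.
Echo's best replies: Zero→X; Light→X; Medium→X; Heavy→Z.
Only (Medium, X) has each player best-responding; Nash payoffs (9, 8).
Sequential outcome (Medium, X) coincides with the Nash profile (Medium, X).

yes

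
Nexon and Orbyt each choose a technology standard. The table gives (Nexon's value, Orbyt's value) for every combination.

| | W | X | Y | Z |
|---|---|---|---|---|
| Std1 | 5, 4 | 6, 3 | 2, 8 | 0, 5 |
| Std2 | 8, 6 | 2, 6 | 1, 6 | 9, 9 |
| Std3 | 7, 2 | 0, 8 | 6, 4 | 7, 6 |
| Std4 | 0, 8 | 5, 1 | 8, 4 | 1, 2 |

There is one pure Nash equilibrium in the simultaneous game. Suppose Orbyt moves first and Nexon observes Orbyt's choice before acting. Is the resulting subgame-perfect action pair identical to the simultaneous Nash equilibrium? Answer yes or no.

yes

Work backward from Nexon's decision.
- W: Nexon compares 5, 8, 7, 0 and picks Std2; Orbyt would get 6.
- X: Nexon compares 6, 2, 0, 5 and picks Std1; Orbyt would get 3.
- Y: Nexon compares 2, 1, 6, 8 and picks Std4; Orbyt would get 4.
- Z: Nexon compares 0, 9, 7, 1 and picks Std2; Orbyt would get 9.
Among 6, 3, 4, 9, the best is 9 at Z. Subgame-perfect outcome: (Std2, Z) with payoffs (9, 9).
For the simultaneous game, intersect best replies.
Nexon's best replies: W→Std2; X→Std1; Y→Std4; Z→Std2.
Orbyt's best replies: Std1→Y; Std2→Z; Std3→X; Std4→W.
Only (Std2, Z) has each player best-responding; Nash payoffs (9, 9).
Sequential outcome (Std2, Z) coincides with the Nash profile (Std2, Z).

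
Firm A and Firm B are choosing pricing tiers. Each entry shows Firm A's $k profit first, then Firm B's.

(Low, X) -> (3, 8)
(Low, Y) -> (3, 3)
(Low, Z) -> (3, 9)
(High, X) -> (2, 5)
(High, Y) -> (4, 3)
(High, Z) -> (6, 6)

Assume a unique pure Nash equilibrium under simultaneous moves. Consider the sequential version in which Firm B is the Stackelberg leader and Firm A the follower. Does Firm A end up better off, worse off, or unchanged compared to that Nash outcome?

worse off

Work backward from Firm A's decision.
- X → Firm A plays Low (best of 3, 2); Firm B gets 8.
- Y → Firm A plays High (best of 3, 4); Firm B gets 3.
- Z → Firm A plays High (best of 3, 6); Firm B gets 6.
Firm B's induced payoffs are 8, 3, 6, so Firm B commits to X. Subgame-perfect outcome: (Low, X) with payoffs (3, 8).
Under simultaneous play:
Firm A's best replies: X→Low; Y→High; Z→High.
Firm B's best replies: Low→Z; High→Z.
Only (High, Z) has each player best-responding; Nash payoffs (6, 6).
Firm A earns 3 sequentially versus 6 at the Nash outcome: worse off.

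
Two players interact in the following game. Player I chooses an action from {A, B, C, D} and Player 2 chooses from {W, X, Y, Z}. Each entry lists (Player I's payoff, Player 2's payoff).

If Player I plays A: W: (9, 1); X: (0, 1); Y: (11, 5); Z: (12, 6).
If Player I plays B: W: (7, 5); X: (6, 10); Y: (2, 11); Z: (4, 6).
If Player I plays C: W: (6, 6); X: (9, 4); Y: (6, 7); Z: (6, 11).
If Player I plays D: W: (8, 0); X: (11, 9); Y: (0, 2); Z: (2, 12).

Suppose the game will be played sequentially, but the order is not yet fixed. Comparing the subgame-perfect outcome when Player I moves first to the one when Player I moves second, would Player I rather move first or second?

first

If Player I leads: Player 2's best replies are A→Z, B→Y, C→Z, D→Z; Player I's induced payoffs 12, 2, 6, 2; outcome (A, Z), payoffs (12, 6).
If Player 2 leads: Player I's best replies are W→A, X→D, Y→A, Z→A; Player 2's induced payoffs 1, 9, 5, 6; outcome (D, X), payoffs (11, 9).
Player I gets 12 moving first and 11 moving second, so Player I prefers to move first.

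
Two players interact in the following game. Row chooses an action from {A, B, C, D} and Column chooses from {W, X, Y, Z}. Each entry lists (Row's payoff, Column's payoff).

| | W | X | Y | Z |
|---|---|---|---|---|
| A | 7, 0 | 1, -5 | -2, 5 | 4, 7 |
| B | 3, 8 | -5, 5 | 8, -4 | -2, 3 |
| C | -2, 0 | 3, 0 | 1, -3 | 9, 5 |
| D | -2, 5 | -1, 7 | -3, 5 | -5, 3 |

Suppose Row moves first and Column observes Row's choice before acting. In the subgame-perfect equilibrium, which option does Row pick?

Solve by backward induction (Row leads).
- A: BR = Z, leader payoff 4.
- B: BR = W, leader payoff 3.
- C: BR = Z, leader payoff 9.
- D: BR = X, leader payoff -1.
Row's induced payoffs are 4, 3, 9, -1, so Row commits to C. Subgame-perfect outcome: (C, Z) with payoffs (9, 5).

C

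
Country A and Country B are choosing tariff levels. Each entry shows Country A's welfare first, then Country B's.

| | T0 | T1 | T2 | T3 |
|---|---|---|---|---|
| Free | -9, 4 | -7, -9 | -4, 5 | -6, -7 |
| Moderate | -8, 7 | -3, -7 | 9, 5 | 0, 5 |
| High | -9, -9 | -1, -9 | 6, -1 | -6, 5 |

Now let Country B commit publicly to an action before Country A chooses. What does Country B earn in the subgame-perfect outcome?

7

Backward induction with Country B moving first.
- T0: BR = Moderate, leader payoff 7.
- T1: BR = High, leader payoff -9.
- T2: BR = Moderate, leader payoff 5.
- T3: BR = Moderate, leader payoff 5.
Among 7, -9, 5, 5, the best is 7 at T0. Subgame-perfect outcome: (Moderate, T0) with payoffs (-8, 7).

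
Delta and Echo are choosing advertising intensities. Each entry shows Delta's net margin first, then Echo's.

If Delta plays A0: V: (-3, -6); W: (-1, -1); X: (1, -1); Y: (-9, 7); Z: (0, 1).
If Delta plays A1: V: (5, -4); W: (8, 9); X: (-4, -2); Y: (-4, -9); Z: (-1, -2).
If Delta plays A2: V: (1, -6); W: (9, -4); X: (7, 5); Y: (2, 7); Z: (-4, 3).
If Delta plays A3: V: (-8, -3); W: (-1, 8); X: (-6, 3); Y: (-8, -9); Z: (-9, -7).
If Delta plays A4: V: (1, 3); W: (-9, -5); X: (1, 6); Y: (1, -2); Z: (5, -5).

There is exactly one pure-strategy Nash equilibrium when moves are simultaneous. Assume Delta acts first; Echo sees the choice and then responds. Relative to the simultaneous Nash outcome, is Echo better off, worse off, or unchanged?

Backward induction with Delta moving first.
- A0: Echo compares -6, -1, -1, 7, 1 and picks Y; Delta would get -9.
- A1: Echo compares -4, 9, -2, -9, -2 and picks W; Delta would get 8.
- A2: Echo compares -6, -4, 5, 7, 3 and picks Y; Delta would get 2.
- A3: Echo compares -3, 8, 3, -9, -7 and picks W; Delta would get -1.
- A4: Echo compares 3, -5, 6, -2, -5 and picks X; Delta would get 1.
Delta's induced payoffs are -9, 8, 2, -1, 1, so Delta commits to A1. Subgame-perfect outcome: (A1, W) with payoffs (8, 9).
For the simultaneous game, intersect best replies.
Delta's best replies: V→A1; W→A2; X→A2; Y→A2; Z→A4.
Echo's best replies: A0→Y; A1→W; A2→Y; A3→W; A4→X.
Only (A2, Y) has each player best-responding; Nash payoffs (2, 7).
Echo earns 9 sequentially versus 7 at the Nash outcome: better off.

better off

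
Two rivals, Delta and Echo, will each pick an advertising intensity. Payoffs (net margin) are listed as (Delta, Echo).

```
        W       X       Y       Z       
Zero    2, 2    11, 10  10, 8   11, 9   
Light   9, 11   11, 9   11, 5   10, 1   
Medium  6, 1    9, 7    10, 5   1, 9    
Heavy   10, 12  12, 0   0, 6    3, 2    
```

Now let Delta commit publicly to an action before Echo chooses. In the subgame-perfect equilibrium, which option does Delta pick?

Zero

Work backward from Echo's decision.
- Zero: BR = X, leader payoff 11.
- Light: BR = W, leader payoff 9.
- Medium: BR = Z, leader payoff 1.
- Heavy: BR = W, leader payoff 10.
Maximizing over 11, 9, 1, 10, Delta chooses Zero. Subgame-perfect outcome: (Zero, X) with payoffs (11, 10).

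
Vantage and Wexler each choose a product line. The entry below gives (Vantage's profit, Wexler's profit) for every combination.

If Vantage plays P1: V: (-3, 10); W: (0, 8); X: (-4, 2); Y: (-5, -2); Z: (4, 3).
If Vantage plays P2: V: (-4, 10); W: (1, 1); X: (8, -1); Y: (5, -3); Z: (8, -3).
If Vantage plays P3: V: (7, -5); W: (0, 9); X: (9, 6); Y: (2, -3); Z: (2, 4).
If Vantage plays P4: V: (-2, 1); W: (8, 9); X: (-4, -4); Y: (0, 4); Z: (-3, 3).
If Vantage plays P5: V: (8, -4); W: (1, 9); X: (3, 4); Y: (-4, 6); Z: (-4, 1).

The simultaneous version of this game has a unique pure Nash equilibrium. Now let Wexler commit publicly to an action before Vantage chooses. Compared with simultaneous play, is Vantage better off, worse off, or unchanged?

Vantage best-responds to each possible Wexler move:
- V: Vantage compares -3, -4, 7, -2, 8 and picks P5; Wexler would get -4.
- W: Vantage compares 0, 1, 0, 8, 1 and picks P4; Wexler would get 9.
- X: Vantage compares -4, 8, 9, -4, 3 and picks P3; Wexler would get 6.
- Y: Vantage compares -5, 5, 2, 0, -4 and picks P2; Wexler would get -3.
- Z: Vantage compares 4, 8, 2, -3, -4 and picks P2; Wexler would get -3.
Maximizing over -4, 9, 6, -3, -3, Wexler chooses W. Subgame-perfect outcome: (P4, W) with payoffs (8, 9).
For the simultaneous game, intersect best replies.
Vantage's best replies: V→P5; W→P4; X→P3; Y→P2; Z→P2.
Wexler's best replies: P1→V; P2→V; P3→W; P4→W; P5→W.
Only (P4, W) has each player best-responding; Nash payoffs (8, 9).
Vantage earns 8 sequentially versus 8 at the Nash outcome: unchanged.

unchanged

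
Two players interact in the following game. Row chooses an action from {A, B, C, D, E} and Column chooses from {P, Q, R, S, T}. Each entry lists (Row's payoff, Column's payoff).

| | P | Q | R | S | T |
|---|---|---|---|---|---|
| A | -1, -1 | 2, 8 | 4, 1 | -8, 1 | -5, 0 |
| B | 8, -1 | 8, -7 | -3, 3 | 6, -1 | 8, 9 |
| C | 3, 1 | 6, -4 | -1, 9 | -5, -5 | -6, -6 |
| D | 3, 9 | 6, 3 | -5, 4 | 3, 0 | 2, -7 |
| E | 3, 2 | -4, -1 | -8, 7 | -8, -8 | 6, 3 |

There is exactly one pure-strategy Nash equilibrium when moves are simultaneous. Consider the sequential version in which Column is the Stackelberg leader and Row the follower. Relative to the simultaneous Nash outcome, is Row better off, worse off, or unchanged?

unchanged

Row best-responds to each possible Column move:
- P: BR = B, leader payoff -1.
- Q: BR = B, leader payoff -7.
- R: BR = A, leader payoff 1.
- S: BR = B, leader payoff -1.
- T: BR = B, leader payoff 9.
Maximizing over -1, -7, 1, -1, 9, Column chooses T. Subgame-perfect outcome: (B, T) with payoffs (8, 9).
For the simultaneous game, intersect best replies.
Row's best replies: P→B; Q→B; R→A; S→B; T→B.
Column's best replies: A→Q; B→T; C→R; D→P; E→R.
The unique mutual best reply is (B, T), giving (8, 9).
Row earns 8 sequentially versus 8 at the Nash outcome: unchanged.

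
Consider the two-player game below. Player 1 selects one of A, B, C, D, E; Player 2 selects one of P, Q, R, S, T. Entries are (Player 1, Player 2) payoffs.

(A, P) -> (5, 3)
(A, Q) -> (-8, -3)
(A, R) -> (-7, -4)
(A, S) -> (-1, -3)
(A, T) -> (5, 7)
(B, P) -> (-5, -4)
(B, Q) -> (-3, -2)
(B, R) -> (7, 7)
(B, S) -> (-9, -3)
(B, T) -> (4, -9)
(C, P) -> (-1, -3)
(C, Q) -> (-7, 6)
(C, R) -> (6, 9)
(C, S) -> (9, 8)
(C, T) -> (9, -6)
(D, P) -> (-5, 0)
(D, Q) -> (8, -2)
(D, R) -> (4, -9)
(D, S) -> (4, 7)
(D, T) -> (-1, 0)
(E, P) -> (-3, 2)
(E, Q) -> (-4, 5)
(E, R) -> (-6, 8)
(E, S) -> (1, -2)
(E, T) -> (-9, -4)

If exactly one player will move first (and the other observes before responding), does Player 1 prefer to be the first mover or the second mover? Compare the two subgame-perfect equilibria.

second

If Player 1 leads: Player 2's best replies are A→T, B→R, C→R, D→S, E→R; Player 1's induced payoffs 5, 7, 6, 4, -6; outcome (B, R), payoffs (7, 7).
If Player 2 leads: Player 1's best replies are P→A, Q→D, R→B, S→C, T→C; Player 2's induced payoffs 3, -2, 7, 8, -6; outcome (C, S), payoffs (9, 8).
Player 1 gets 7 moving first and 9 moving second, so Player 1 prefers to move second.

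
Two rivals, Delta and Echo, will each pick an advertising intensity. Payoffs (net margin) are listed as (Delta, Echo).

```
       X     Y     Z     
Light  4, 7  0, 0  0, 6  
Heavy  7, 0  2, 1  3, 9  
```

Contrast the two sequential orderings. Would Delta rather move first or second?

If Delta leads: Echo's best replies are Light→X, Heavy→Z; Delta's induced payoffs 4, 3; outcome (Light, X), payoffs (4, 7).
If Echo leads: Delta's best replies are X→Heavy, Y→Heavy, Z→Heavy; Echo's induced payoffs 0, 1, 9; outcome (Heavy, Z), payoffs (3, 9).
Delta gets 4 moving first and 3 moving second, so Delta prefers to move first.

first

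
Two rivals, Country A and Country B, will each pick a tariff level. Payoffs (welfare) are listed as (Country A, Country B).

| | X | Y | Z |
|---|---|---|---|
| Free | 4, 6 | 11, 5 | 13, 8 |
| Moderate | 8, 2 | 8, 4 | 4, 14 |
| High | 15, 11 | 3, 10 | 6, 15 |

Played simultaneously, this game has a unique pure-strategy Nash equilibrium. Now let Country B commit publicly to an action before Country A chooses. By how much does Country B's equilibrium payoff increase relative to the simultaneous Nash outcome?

3

Country A best-responds to each possible Country B move:
- X: Country A compares 4, 8, 15 and picks High; Country B would get 11.
- Y: Country A compares 11, 8, 3 and picks Free; Country B would get 5.
- Z: Country A compares 13, 4, 6 and picks Free; Country B would get 8.
Country B's induced payoffs are 11, 5, 8, so Country B commits to X. Subgame-perfect outcome: (High, X) with payoffs (15, 11).
Under simultaneous play:
Country A's best replies: X→High; Y→Free; Z→Free.
Country B's best replies: Free→Z; Moderate→Z; High→Z.
Only (Free, Z) has each player best-responding; Nash payoffs (13, 8).
Country B's commitment gain: 11 − 8 = 3.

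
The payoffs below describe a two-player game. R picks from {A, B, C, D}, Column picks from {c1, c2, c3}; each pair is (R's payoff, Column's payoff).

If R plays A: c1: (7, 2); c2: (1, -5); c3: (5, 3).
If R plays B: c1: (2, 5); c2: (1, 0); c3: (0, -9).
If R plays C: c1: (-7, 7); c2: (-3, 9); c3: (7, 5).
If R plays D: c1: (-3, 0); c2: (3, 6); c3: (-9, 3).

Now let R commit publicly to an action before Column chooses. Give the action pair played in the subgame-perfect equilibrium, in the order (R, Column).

Solve by backward induction (R leads).
- A: BR = c3, leader payoff 5.
- B: BR = c1, leader payoff 2.
- C: BR = c2, leader payoff -3.
- D: BR = c2, leader payoff 3.
Among 5, 2, -3, 3, the best is 5 at A. Subgame-perfect outcome: (A, c3) with payoffs (5, 3).

(A, c3)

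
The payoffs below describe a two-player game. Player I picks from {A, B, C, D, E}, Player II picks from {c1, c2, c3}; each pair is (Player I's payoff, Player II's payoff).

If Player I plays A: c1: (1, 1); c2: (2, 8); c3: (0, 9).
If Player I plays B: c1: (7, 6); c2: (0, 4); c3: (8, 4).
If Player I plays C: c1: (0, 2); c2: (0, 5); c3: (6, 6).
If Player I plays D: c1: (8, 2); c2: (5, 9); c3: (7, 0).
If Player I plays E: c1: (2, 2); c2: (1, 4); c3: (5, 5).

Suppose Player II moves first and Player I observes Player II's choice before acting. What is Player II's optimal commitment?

c2

Player I best-responds to each possible Player II move:
- c1: Player I compares 1, 7, 0, 8, 2 and picks D; Player II would get 2.
- c2: Player I compares 2, 0, 0, 5, 1 and picks D; Player II would get 9.
- c3: Player I compares 0, 8, 6, 7, 5 and picks B; Player II would get 4.
Maximizing over 2, 9, 4, Player II chooses c2. Subgame-perfect outcome: (D, c2) with payoffs (5, 9).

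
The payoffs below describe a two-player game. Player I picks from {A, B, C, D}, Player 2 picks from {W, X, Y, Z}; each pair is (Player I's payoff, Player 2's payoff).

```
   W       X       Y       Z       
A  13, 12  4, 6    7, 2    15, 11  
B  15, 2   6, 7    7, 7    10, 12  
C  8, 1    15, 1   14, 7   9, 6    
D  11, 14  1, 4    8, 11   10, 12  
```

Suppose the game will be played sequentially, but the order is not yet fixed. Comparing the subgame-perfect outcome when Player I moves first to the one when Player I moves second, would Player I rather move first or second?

If Player I leads: Player 2's best replies are A→W, B→Z, C→Y, D→W; Player I's induced payoffs 13, 10, 14, 11; outcome (C, Y), payoffs (14, 7).
If Player 2 leads: Player I's best replies are W→B, X→C, Y→C, Z→A; Player 2's induced payoffs 2, 1, 7, 11; outcome (A, Z), payoffs (15, 11).
Player I gets 14 moving first and 15 moving second, so Player I prefers to move second.

second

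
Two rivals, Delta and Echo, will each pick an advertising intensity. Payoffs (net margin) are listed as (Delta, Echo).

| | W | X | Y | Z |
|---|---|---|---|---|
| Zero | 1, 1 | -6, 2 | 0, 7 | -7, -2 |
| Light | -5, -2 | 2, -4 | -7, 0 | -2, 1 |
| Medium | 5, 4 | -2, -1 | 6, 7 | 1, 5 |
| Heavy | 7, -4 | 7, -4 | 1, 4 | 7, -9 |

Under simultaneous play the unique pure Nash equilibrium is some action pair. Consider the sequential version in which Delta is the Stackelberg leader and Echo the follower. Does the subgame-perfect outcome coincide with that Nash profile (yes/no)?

Solve by backward induction (Delta leads).
- Zero: BR = Y, leader payoff 0.
- Light: BR = Z, leader payoff -2.
- Medium: BR = Y, leader payoff 6.
- Heavy: BR = Y, leader payoff 1.
Among 0, -2, 6, 1, the best is 6 at Medium. Subgame-perfect outcome: (Medium, Y) with payoffs (6, 7).
Now find the simultaneous Nash equilibrium.
Delta's best replies: W→Heavy; X→Heavy; Y→Medium; Z→Heavy.
Echo's best replies: Zero→Y; Light→Z; Medium→Y; Heavy→Y.
The unique mutual best reply is (Medium, Y), giving (6, 7).
Sequential outcome (Medium, Y) coincides with the Nash profile (Medium, Y).

yes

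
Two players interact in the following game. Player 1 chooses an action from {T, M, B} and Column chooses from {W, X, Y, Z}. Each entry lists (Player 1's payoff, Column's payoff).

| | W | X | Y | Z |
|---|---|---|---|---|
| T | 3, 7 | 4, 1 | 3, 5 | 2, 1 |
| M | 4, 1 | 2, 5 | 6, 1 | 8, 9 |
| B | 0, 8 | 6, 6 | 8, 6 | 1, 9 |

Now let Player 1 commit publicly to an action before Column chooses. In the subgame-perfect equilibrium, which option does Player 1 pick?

M

Backward induction with Player 1 moving first.
- T → Column plays W (best of 7, 1, 5, 1); Player 1 gets 3.
- M → Column plays Z (best of 1, 5, 1, 9); Player 1 gets 8.
- B → Column plays Z (best of 8, 6, 6, 9); Player 1 gets 1.
Player 1's induced payoffs are 3, 8, 1, so Player 1 commits to M. Subgame-perfect outcome: (M, Z) with payoffs (8, 9).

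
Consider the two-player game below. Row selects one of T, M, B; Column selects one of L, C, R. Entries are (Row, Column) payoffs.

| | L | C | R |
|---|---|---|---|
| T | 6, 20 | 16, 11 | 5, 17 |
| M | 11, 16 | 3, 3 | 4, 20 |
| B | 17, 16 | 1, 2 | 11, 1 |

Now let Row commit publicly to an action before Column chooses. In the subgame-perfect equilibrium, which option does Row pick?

B

Column best-responds to each possible Row move:
- T: BR = L, leader payoff 6.
- M: BR = R, leader payoff 4.
- B: BR = L, leader payoff 17.
Among 6, 4, 17, the best is 17 at B. Subgame-perfect outcome: (B, L) with payoffs (17, 16).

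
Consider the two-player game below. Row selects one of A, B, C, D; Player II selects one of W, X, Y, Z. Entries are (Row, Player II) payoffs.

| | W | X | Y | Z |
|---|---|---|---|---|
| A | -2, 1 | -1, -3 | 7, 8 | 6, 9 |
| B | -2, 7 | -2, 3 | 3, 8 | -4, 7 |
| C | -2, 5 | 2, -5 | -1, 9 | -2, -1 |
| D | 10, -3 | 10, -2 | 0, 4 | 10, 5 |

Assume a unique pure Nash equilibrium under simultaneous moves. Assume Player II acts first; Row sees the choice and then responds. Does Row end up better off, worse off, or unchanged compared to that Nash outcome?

Solve by backward induction (Player II leads).
- W → Row plays D (best of -2, -2, -2, 10); Player II gets -3.
- X → Row plays D (best of -1, -2, 2, 10); Player II gets -2.
- Y → Row plays A (best of 7, 3, -1, 0); Player II gets 8.
- Z → Row plays D (best of 6, -4, -2, 10); Player II gets 5.
Among -3, -2, 8, 5, the best is 8 at Y. Subgame-perfect outcome: (A, Y) with payoffs (7, 8).
For the simultaneous game, intersect best replies.
Row's best replies: W→D; X→D; Y→A; Z→D.
Player II's best replies: A→Z; B→Y; C→Y; D→Z.
Only (D, Z) has each player best-responding; Nash payoffs (10, 5).
Row earns 7 sequentially versus 10 at the Nash outcome: worse off.

worse off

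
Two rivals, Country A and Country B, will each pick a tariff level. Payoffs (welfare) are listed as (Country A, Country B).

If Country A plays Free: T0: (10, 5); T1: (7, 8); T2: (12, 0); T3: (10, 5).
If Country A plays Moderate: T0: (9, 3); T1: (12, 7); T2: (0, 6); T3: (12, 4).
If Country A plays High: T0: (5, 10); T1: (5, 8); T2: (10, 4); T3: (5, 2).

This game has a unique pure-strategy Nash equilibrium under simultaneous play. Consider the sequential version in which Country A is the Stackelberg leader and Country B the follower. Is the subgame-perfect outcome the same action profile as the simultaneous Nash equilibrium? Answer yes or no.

yes

Country B best-responds to each possible Country A move:
- Free: Country B compares 5, 8, 0, 5 and picks T1; Country A would get 7.
- Moderate: Country B compares 3, 7, 6, 4 and picks T1; Country A would get 12.
- High: Country B compares 10, 8, 4, 2 and picks T0; Country A would get 5.
Among 7, 12, 5, the best is 12 at Moderate. Subgame-perfect outcome: (Moderate, T1) with payoffs (12, 7).
For the simultaneous game, intersect best replies.
Country A's best replies: T0→Free; T1→Moderate; T2→Free; T3→Moderate.
Country B's best replies: Free→T1; Moderate→T1; High→T0.
Only (Moderate, T1) has each player best-responding; Nash payoffs (12, 7).
Sequential outcome (Moderate, T1) coincides with the Nash profile (Moderate, T1).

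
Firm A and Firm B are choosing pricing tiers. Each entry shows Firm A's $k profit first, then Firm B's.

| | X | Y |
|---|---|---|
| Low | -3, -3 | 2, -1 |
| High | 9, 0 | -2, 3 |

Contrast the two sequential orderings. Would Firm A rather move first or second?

If Firm A leads: Firm B's best replies are Low→Y, High→Y; Firm A's induced payoffs 2, -2; outcome (Low, Y), payoffs (2, -1).
If Firm B leads: Firm A's best replies are X→High, Y→Low; Firm B's induced payoffs 0, -1; outcome (High, X), payoffs (9, 0).
Firm A gets 2 moving first and 9 moving second, so Firm A prefers to move second.

second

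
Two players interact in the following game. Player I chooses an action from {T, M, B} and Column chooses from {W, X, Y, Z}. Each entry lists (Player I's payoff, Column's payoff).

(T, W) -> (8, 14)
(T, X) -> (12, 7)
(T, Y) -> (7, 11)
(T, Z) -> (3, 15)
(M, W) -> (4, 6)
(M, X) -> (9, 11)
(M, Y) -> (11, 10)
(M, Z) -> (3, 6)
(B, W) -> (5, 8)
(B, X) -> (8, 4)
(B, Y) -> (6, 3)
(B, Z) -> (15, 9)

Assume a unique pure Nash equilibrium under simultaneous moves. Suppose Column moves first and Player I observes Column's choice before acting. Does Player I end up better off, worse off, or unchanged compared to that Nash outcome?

worse off

Work backward from Player I's decision.
- W: Player I compares 8, 4, 5 and picks T; Column would get 14.
- X: Player I compares 12, 9, 8 and picks T; Column would get 7.
- Y: Player I compares 7, 11, 6 and picks M; Column would get 10.
- Z: Player I compares 3, 3, 15 and picks B; Column would get 9.
Among 14, 7, 10, 9, the best is 14 at W. Subgame-perfect outcome: (T, W) with payoffs (8, 14).
For the simultaneous game, intersect best replies.
Player I's best replies: W→T; X→T; Y→M; Z→B.
Column's best replies: T→Z; M→X; B→Z.
Only (B, Z) has each player best-responding; Nash payoffs (15, 9).
Player I earns 8 sequentially versus 15 at the Nash outcome: worse off.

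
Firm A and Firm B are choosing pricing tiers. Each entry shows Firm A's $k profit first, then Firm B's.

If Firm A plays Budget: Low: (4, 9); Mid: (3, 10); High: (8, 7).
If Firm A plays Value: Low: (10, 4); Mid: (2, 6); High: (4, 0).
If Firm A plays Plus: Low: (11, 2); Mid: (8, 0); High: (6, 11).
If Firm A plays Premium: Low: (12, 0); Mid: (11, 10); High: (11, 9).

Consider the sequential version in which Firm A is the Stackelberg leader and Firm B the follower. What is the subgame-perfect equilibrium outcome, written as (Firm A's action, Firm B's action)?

(Premium, Mid)

Work backward from Firm B's decision.
- Budget → Firm B plays Mid (best of 9, 10, 7); Firm A gets 3.
- Value → Firm B plays Mid (best of 4, 6, 0); Firm A gets 2.
- Plus → Firm B plays High (best of 2, 0, 11); Firm A gets 6.
- Premium → Firm B plays Mid (best of 0, 10, 9); Firm A gets 11.
Firm A's induced payoffs are 3, 2, 6, 11, so Firm A commits to Premium. Subgame-perfect outcome: (Premium, Mid) with payoffs (11, 10).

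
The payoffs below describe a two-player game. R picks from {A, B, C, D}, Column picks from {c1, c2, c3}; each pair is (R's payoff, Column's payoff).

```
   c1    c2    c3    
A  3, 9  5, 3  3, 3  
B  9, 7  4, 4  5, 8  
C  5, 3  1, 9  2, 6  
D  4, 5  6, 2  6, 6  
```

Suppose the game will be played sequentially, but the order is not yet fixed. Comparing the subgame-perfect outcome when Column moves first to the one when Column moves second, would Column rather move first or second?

first

If R leads: Column's best replies are A→c1, B→c3, C→c2, D→c3; R's induced payoffs 3, 5, 1, 6; outcome (D, c3), payoffs (6, 6).
If Column leads: R's best replies are c1→B, c2→D, c3→D; Column's induced payoffs 7, 2, 6; outcome (B, c1), payoffs (9, 7).
Column gets 7 moving first and 6 moving second, so Column prefers to move first.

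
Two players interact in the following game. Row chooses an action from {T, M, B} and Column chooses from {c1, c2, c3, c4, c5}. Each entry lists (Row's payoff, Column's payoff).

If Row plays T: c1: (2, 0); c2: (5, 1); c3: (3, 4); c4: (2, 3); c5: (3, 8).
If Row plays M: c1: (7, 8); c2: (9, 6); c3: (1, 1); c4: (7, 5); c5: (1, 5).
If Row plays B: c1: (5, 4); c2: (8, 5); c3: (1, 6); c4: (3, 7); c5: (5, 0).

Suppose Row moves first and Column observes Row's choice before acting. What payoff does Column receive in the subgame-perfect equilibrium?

Column best-responds to each possible Row move:
- T: Column compares 0, 1, 4, 3, 8 and picks c5; Row would get 3.
- M: Column compares 8, 6, 1, 5, 5 and picks c1; Row would get 7.
- B: Column compares 4, 5, 6, 7, 0 and picks c4; Row would get 3.
Row's induced payoffs are 3, 7, 3, so Row commits to M. Subgame-perfect outcome: (M, c1) with payoffs (7, 8).

8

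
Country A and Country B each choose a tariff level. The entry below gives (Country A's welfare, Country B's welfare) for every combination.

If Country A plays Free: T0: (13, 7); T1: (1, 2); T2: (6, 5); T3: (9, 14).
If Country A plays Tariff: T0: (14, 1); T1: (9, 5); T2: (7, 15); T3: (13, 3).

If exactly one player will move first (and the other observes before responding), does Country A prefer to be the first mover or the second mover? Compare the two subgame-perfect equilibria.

first

If Country A leads: Country B's best replies are Free→T3, Tariff→T2; Country A's induced payoffs 9, 7; outcome (Free, T3), payoffs (9, 14).
If Country B leads: Country A's best replies are T0→Tariff, T1→Tariff, T2→Tariff, T3→Tariff; Country B's induced payoffs 1, 5, 15, 3; outcome (Tariff, T2), payoffs (7, 15).
Country A gets 9 moving first and 7 moving second, so Country A prefers to move first.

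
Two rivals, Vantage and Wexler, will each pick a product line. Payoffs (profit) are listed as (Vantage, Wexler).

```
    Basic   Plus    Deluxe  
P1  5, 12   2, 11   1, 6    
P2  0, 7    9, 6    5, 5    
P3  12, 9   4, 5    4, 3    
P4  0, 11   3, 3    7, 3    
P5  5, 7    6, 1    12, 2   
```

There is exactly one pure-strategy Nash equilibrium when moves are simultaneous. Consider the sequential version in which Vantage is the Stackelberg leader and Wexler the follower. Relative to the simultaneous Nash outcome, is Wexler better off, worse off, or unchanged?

unchanged

Wexler best-responds to each possible Vantage move:
- P1: Wexler compares 12, 11, 6 and picks Basic; Vantage would get 5.
- P2: Wexler compares 7, 6, 5 and picks Basic; Vantage would get 0.
- P3: Wexler compares 9, 5, 3 and picks Basic; Vantage would get 12.
- P4: Wexler compares 11, 3, 3 and picks Basic; Vantage would get 0.
- P5: Wexler compares 7, 1, 2 and picks Basic; Vantage would get 5.
Maximizing over 5, 0, 12, 0, 5, Vantage chooses P3. Subgame-perfect outcome: (P3, Basic) with payoffs (12, 9).
Under simultaneous play:
Vantage's best replies: Basic→P3; Plus→P2; Deluxe→P5.
Wexler's best replies: P1→Basic; P2→Basic; P3→Basic; P4→Basic; P5→Basic.
The unique mutual best reply is (P3, Basic), giving (12, 9).
Wexler earns 9 sequentially versus 9 at the Nash outcome: unchanged.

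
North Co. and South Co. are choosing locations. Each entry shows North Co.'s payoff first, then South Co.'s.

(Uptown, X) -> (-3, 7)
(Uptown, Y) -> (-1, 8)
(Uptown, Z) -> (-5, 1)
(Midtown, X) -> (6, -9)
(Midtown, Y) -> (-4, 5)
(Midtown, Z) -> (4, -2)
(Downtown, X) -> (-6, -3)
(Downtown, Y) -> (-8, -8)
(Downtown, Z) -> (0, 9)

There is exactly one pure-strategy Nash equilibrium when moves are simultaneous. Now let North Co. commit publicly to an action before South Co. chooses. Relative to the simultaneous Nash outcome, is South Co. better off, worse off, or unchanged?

Work backward from South Co.'s decision.
- Uptown → South Co. plays Y (best of 7, 8, 1); North Co. gets -1.
- Midtown → South Co. plays Y (best of -9, 5, -2); North Co. gets -4.
- Downtown → South Co. plays Z (best of -3, -8, 9); North Co. gets 0.
North Co.'s induced payoffs are -1, -4, 0, so North Co. commits to Downtown. Subgame-perfect outcome: (Downtown, Z) with payoffs (0, 9).
Now find the simultaneous Nash equilibrium.
North Co.'s best replies: X→Midtown; Y→Uptown; Z→Midtown.
South Co.'s best replies: Uptown→Y; Midtown→Y; Downtown→Z.
The unique mutual best reply is (Uptown, Y), giving (-1, 8).
South Co. earns 9 sequentially versus 8 at the Nash outcome: better off.

better off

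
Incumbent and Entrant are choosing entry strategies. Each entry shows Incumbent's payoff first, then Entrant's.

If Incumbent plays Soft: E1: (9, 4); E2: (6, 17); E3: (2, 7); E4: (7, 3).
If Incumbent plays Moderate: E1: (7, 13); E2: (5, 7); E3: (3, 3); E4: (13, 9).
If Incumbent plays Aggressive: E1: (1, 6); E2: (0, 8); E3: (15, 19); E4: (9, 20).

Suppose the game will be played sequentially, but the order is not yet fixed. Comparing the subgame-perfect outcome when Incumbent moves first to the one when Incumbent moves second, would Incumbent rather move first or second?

If Incumbent leads: Entrant's best replies are Soft→E2, Moderate→E1, Aggressive→E4; Incumbent's induced payoffs 6, 7, 9; outcome (Aggressive, E4), payoffs (9, 20).
If Entrant leads: Incumbent's best replies are E1→Soft, E2→Soft, E3→Aggressive, E4→Moderate; Entrant's induced payoffs 4, 17, 19, 9; outcome (Aggressive, E3), payoffs (15, 19).
Incumbent gets 9 moving first and 15 moving second, so Incumbent prefers to move second.

second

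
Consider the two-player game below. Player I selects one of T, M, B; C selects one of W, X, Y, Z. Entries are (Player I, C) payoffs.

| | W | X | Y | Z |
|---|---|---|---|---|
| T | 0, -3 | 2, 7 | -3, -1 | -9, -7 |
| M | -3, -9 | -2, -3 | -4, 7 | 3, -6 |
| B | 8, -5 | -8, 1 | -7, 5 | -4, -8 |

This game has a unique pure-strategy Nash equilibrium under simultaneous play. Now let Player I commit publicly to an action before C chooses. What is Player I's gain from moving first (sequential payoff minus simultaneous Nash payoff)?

0

C best-responds to each possible Player I move:
- T: BR = X, leader payoff 2.
- M: BR = Y, leader payoff -4.
- B: BR = Y, leader payoff -7.
Maximizing over 2, -4, -7, Player I chooses T. Subgame-perfect outcome: (T, X) with payoffs (2, 7).
Under simultaneous play:
Player I's best replies: W→B; X→T; Y→T; Z→M.
C's best replies: T→X; M→Y; B→Y.
Only (T, X) has each player best-responding; Nash payoffs (2, 7).
Player I's commitment gain: 2 − 2 = 0.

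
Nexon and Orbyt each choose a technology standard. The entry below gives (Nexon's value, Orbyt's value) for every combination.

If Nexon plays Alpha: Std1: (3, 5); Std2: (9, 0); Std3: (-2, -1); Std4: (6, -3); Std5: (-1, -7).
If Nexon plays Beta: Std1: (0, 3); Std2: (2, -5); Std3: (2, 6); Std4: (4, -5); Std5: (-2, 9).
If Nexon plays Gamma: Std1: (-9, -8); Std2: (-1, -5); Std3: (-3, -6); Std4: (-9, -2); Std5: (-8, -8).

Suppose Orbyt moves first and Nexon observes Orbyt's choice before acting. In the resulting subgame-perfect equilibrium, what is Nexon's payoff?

Nexon best-responds to each possible Orbyt move:
- Std1: Nexon compares 3, 0, -9 and picks Alpha; Orbyt would get 5.
- Std2: Nexon compares 9, 2, -1 and picks Alpha; Orbyt would get 0.
- Std3: Nexon compares -2, 2, -3 and picks Beta; Orbyt would get 6.
- Std4: Nexon compares 6, 4, -9 and picks Alpha; Orbyt would get -3.
- Std5: Nexon compares -1, -2, -8 and picks Alpha; Orbyt would get -7.
Among 5, 0, 6, -3, -7, the best is 6 at Std3. Subgame-perfect outcome: (Beta, Std3) with payoffs (2, 6).

2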